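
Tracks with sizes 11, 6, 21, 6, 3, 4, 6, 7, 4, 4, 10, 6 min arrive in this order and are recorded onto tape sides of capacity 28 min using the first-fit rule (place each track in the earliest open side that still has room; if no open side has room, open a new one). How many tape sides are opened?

  11 → side 1 (new)  [load 11/28]
  6 → side 1  [load 17/28]
  21 → side 2 (new)  [load 21/28]
  6 → side 1  [load 23/28]
  3 → side 1  [load 26/28]
  4 → side 2  [load 25/28]
  6 → side 3 (new)  [load 6/28]
  7 → side 3  [load 13/28]
  4 → side 3  [load 17/28]
  4 → side 3  [load 21/28]
  10 → side 4 (new)  [load 10/28]
  6 → side 3  [load 27/28]
4 tape sides opened.

4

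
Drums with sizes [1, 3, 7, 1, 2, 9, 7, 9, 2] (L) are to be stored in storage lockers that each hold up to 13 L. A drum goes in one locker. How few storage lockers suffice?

4

Total = 9 + 9 + 7 + 7 + 3 + 2 + 2 + 1 + 1 = 41 L.
Lower bound: ⌈41/13⌉ = 4 storage lockers.
A packing using 4 storage lockers:
  locker 1: 9 + 3 + 1 = 13
  locker 2: 9 + 2 + 2 = 13
  locker 3: 7 + 1 = 8
  locker 4: 7 = 7
This matches the lower bound, so 4 is optimal.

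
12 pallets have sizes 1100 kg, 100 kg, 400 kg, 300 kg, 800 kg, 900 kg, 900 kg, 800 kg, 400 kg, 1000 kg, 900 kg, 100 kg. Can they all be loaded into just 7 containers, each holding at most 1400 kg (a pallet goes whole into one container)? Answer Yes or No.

A valid assignment using 7 containers:
  container 1: 1100 + 300 = 1400
  container 2: 1000 + 400 = 1400
  container 3: 900 + 400 + 100 = 1400
  container 4: 900 + 100 = 1000
  container 5: 900 = 900
  container 6: 800 = 800
  container 7: 800 = 800
Every load is within 1400 kg, so 7 containers suffice.

Yes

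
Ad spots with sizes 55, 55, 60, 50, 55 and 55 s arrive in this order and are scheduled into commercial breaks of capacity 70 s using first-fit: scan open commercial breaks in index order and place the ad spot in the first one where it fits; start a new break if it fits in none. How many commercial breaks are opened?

  55 → break 1 (new)  [load 55/70]
  55 → break 2 (new)  [load 55/70]
  60 → break 3 (new)  [load 60/70]
  50 → break 4 (new)  [load 50/70]
  55 → break 5 (new)  [load 55/70]
  55 → break 6 (new)  [load 55/70]
6 commercial breaks opened.

6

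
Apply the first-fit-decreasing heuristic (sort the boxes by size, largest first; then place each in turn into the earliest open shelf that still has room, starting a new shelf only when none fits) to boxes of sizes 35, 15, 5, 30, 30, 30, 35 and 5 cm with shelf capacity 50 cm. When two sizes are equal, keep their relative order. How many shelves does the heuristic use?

5

Sorted descending: 35, 35, 30, 30, 30, 15, 5, 5.
  35 → shelf 1 (new)  [load 35/50]
  35 → shelf 2 (new)  [load 35/50]
  30 → shelf 3 (new)  [load 30/50]
  30 → shelf 4 (new)  [load 30/50]
  30 → shelf 5 (new)  [load 30/50]
  15 → shelf 1  [load 50/50]
  5 → shelf 2  [load 40/50]
  5 → shelf 2  [load 45/50]
5 shelves opened.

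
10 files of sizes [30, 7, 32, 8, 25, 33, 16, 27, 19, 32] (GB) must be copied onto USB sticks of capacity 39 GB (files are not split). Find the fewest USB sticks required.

7

Total = 33 + 32 + 32 + 30 + 27 + 25 + 19 + 16 + 8 + 7 = 229 GB.
Lower bound: ⌈229/39⌉ = 6 USB sticks.
A packing using 7 USB sticks:
  USB stick 1: 33 = 33
  USB stick 2: 32 + 7 = 39
  USB stick 3: 32 = 32
  USB stick 4: 30 + 8 = 38
  USB stick 5: 27 = 27
  USB stick 6: 25 = 25
  USB stick 7: 19 + 16 = 35
No arrangement into 6 USB sticks stays within capacity, so 7 is optimal.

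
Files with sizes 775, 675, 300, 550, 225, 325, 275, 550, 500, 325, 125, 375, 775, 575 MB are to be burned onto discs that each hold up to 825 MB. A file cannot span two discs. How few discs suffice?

Total = 775 + 775 + 675 + 575 + 550 + 550 + 500 + 375 + 325 + 325 + 300 + 275 + 225 + 125 = 6350 MB.
Lower bound: ⌈6350/825⌉ = 8 discs.
A packing using 9 discs:
  disc 1: 775 = 775
  disc 2: 775 = 775
  disc 3: 675 + 125 = 800
  disc 4: 575 + 225 = 800
  disc 5: 550 + 275 = 825
  disc 6: 550 = 550
  disc 7: 500 + 325 = 825
  disc 8: 375 + 325 = 700
  disc 9: 300 = 300
No arrangement into 8 discs stays within capacity, so 9 is optimal.

9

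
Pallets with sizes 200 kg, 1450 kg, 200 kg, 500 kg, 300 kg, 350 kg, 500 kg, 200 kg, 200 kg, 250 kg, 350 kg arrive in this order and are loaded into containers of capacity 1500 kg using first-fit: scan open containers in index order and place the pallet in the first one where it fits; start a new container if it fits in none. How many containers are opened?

  200 → container 1 (new)  [load 200/1500]
  1450 → container 2 (new)  [load 1450/1500]
  200 → container 1  [load 400/1500]
  500 → container 1  [load 900/1500]
  300 → container 1  [load 1200/1500]
  350 → container 3 (new)  [load 350/1500]
  500 → container 3  [load 850/1500]
  200 → container 1  [load 1400/1500]
  200 → container 3  [load 1050/1500]
  250 → container 3  [load 1300/1500]
  350 → container 4 (new)  [load 350/1500]
4 containers opened.

4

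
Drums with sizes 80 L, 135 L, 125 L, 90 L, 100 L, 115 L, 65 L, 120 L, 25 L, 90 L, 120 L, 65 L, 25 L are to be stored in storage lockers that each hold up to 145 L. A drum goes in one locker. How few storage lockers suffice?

10

Total = 135 + 125 + 120 + 120 + 115 + 100 + 90 + 90 + 80 + 65 + 65 + 25 + 25 = 1155 L.
Lower bound: ⌈1155/145⌉ = 8 storage lockers.
Also, 9 drums each exceed 145/2 L, and no two of those can share a locker, so at least 9 storage lockers are needed.
A packing using 10 storage lockers:
  locker 1: 135 = 135
  locker 2: 125 = 125
  locker 3: 120 + 25 = 145
  locker 4: 120 + 25 = 145
  locker 5: 115 = 115
  locker 6: 100 = 100
  locker 7: 90 = 90
  locker 8: 90 = 90
  locker 9: 80 + 65 = 145
  locker 10: 65 = 65
No arrangement into 9 storage lockers stays within capacity, so 10 is optimal.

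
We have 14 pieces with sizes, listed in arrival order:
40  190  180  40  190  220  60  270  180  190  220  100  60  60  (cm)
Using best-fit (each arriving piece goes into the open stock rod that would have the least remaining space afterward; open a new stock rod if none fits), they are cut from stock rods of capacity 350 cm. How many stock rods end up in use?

8

  40 → stock rod 1 (new)  [load 40/350]
  190 → stock rod 1  [load 230/350]
  180 → stock rod 2 (new)  [load 180/350]
  40 → stock rod 1  [load 270/350]
  190 → stock rod 3 (new)  [load 190/350]
  220 → stock rod 4 (new)  [load 220/350]
  60 → stock rod 1  [load 330/350]
  270 → stock rod 5 (new)  [load 270/350]
  180 → stock rod 6 (new)  [load 180/350]
  190 → stock rod 7 (new)  [load 190/350]
  220 → stock rod 8 (new)  [load 220/350]
  100 → stock rod 4  [load 320/350]
  60 → stock rod 5  [load 330/350]
  60 → stock rod 8  [load 280/350]
8 stock rods opened.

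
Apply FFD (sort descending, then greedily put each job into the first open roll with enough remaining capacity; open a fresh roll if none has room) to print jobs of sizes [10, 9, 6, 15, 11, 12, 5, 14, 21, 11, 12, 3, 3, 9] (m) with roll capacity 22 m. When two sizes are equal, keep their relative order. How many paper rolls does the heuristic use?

Sorted descending: 21, 15, 14, 12, 12, 11, 11, 10, 9, 9, 6, 5, 3, 3.
  21 → roll 1 (new)  [load 21/22]
  15 → roll 2 (new)  [load 15/22]
  14 → roll 3 (new)  [load 14/22]
  12 → roll 4 (new)  [load 12/22]
  12 → roll 5 (new)  [load 12/22]
  11 → roll 6 (new)  [load 11/22]
  11 → roll 6  [load 22/22]
  10 → roll 4  [load 22/22]
  9 → roll 5  [load 21/22]
  9 → roll 7 (new)  [load 9/22]
  6 → roll 2  [load 21/22]
  5 → roll 3  [load 19/22]
  3 → roll 3  [load 22/22]
  3 → roll 7  [load 12/22]
7 paper rolls opened.

7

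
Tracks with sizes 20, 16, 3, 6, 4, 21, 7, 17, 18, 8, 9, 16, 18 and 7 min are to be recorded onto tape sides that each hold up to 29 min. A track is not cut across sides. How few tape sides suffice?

7

Total = 21 + 20 + 18 + 18 + 17 + 16 + 16 + 9 + 8 + 7 + 7 + 6 + 4 + 3 = 170 min.
Lower bound: ⌈170/29⌉ = 6 tape sides.
Also, 7 tracks each exceed 29/2 min, and no two of those can share a side, so at least 7 tape sides are needed.
A packing using 7 tape sides:
  side 1: 21 + 8 = 29
  side 2: 20 + 9 = 29
  side 3: 18 + 7 + 4 = 29
  side 4: 18 + 7 + 3 = 28
  side 5: 17 + 6 = 23
  side 6: 16 = 16
  side 7: 16 = 16
This matches the lower bound, so 7 is optimal.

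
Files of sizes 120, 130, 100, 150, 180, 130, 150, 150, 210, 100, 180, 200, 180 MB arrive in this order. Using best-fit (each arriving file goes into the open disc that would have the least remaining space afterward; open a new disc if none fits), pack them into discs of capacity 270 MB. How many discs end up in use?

  120 → disc 1 (new)  [load 120/270]
  130 → disc 1  [load 250/270]
  100 → disc 2 (new)  [load 100/270]
  150 → disc 2  [load 250/270]
  180 → disc 3 (new)  [load 180/270]
  130 → disc 4 (new)  [load 130/270]
  150 → disc 5 (new)  [load 150/270]
  150 → disc 6 (new)  [load 150/270]
  210 → disc 7 (new)  [load 210/270]
  100 → disc 5  [load 250/270]
  180 → disc 8 (new)  [load 180/270]
  200 → disc 9 (new)  [load 200/270]
  180 → disc 10 (new)  [load 180/270]
10 discs opened.

10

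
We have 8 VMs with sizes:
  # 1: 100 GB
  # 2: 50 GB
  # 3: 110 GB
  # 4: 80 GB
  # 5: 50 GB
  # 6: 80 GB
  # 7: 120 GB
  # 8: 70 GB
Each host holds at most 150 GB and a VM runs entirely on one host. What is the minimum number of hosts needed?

5

Total = 120 + 110 + 100 + 80 + 80 + 70 + 50 + 50 = 660 GB.
Lower bound: ⌈660/150⌉ = 5 hosts.
A packing using 5 hosts:
  host 1: 120 = 120
  host 2: 110 = 110
  host 3: 100 + 50 = 150
  host 4: 80 + 70 = 150
  host 5: 80 + 50 = 130
This matches the lower bound, so 5 is optimal.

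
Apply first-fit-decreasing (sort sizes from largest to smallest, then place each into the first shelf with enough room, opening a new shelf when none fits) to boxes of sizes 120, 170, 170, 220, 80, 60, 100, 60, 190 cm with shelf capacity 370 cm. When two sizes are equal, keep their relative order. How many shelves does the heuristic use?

4

Sorted descending: 220, 190, 170, 170, 120, 100, 80, 60, 60.
  220 → shelf 1 (new)  [load 220/370]
  190 → shelf 2 (new)  [load 190/370]
  170 → shelf 2  [load 360/370]
  170 → shelf 3 (new)  [load 170/370]
  120 → shelf 1  [load 340/370]
  100 → shelf 3  [load 270/370]
  80 → shelf 3  [load 350/370]
  60 → shelf 4 (new)  [load 60/370]
  60 → shelf 4  [load 120/370]
4 shelves opened.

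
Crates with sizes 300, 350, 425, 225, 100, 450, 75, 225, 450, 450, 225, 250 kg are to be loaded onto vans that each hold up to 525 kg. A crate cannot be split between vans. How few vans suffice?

8

Total = 450 + 450 + 450 + 425 + 350 + 300 + 250 + 225 + 225 + 225 + 100 + 75 = 3525 kg.
Lower bound: ⌈3525/525⌉ = 7 vans.
A packing using 8 vans:
  van 1: 450 + 75 = 525
  van 2: 450 = 450
  van 3: 450 = 450
  van 4: 425 + 100 = 525
  van 5: 350 = 350
  van 6: 300 + 225 = 525
  van 7: 250 + 225 = 475
  van 8: 225 = 225
No arrangement into 7 vans stays within capacity, so 8 is optimal.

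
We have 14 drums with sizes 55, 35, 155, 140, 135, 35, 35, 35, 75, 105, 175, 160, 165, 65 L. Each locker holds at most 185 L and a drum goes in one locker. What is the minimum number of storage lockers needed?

9

Total = 175 + 165 + 160 + 155 + 140 + 135 + 105 + 75 + 65 + 55 + 35 + 35 + 35 + 35 = 1370 L.
Lower bound: ⌈1370/185⌉ = 8 storage lockers.
A packing using 9 storage lockers:
  locker 1: 175 = 175
  locker 2: 165 = 165
  locker 3: 160 = 160
  locker 4: 155 = 155
  locker 5: 140 + 35 = 175
  locker 6: 135 + 35 = 170
  locker 7: 105 + 75 = 180
  locker 8: 65 + 55 + 35 = 155
  locker 9: 35 = 35
No arrangement into 8 storage lockers stays within capacity, so 9 is optimal.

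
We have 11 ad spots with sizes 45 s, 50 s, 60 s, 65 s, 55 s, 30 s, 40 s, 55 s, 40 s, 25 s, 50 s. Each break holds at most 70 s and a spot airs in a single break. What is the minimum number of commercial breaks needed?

9

Total = 65 + 60 + 55 + 55 + 50 + 50 + 45 + 40 + 40 + 30 + 25 = 515 s.
Lower bound: ⌈515/70⌉ = 8 commercial breaks.
Also, 9 ad spots each exceed 35 s, and no two of those can share a break, so at least 9 commercial breaks are needed.
A packing using 9 commercial breaks:
  break 1: 65 = 65
  break 2: 60 = 60
  break 3: 55 = 55
  break 4: 55 = 55
  break 5: 50 = 50
  break 6: 50 = 50
  break 7: 45 + 25 = 70
  break 8: 40 + 30 = 70
  break 9: 40 = 40
This matches the lower bound, so 9 is optimal.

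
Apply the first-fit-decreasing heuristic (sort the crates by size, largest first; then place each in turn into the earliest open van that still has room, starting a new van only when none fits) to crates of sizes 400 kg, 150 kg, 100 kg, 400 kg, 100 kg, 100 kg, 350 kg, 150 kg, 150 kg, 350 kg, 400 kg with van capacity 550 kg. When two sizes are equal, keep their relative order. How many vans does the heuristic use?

5

Sorted descending: 400, 400, 400, 350, 350, 150, 150, 150, 100, 100, 100.
  400 → van 1 (new)  [load 400/550]
  400 → van 2 (new)  [load 400/550]
  400 → van 3 (new)  [load 400/550]
  350 → van 4 (new)  [load 350/550]
  350 → van 5 (new)  [load 350/550]
  150 → van 1  [load 550/550]
  150 → van 2  [load 550/550]
  150 → van 3  [load 550/550]
  100 → van 4  [load 450/550]
  100 → van 4  [load 550/550]
  100 → van 5  [load 450/550]
5 vans opened.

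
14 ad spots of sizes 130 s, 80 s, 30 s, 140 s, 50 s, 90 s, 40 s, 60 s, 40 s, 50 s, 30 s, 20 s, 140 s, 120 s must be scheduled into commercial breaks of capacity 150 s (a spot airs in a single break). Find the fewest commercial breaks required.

Total = 140 + 140 + 130 + 120 + 90 + 80 + 60 + 50 + 50 + 40 + 40 + 30 + 30 + 20 = 1020 s.
Lower bound: ⌈1020/150⌉ = 7 commercial breaks.
A packing using 7 commercial breaks:
  break 1: 140 = 140
  break 2: 140 = 140
  break 3: 130 + 20 = 150
  break 4: 120 + 30 = 150
  break 5: 90 + 60 = 150
  break 6: 80 + 40 + 30 = 150
  break 7: 50 + 50 + 40 = 140
This matches the lower bound, so 7 is optimal.

7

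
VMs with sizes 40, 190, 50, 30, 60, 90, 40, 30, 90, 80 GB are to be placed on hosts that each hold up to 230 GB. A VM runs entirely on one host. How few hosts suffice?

4

Total = 190 + 90 + 90 + 80 + 60 + 50 + 40 + 40 + 30 + 30 = 700 GB.
Lower bound: ⌈700/230⌉ = 4 hosts.
A packing using 4 hosts:
  host 1: 190 + 40 = 230
  host 2: 90 + 90 + 50 = 230
  host 3: 80 + 60 + 40 + 30 = 210
  host 4: 30 = 30
This matches the lower bound, so 4 is optimal.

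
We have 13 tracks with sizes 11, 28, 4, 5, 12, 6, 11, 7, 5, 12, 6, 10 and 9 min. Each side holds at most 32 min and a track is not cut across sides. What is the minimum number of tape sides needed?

4

Total = 28 + 12 + 12 + 11 + 11 + 10 + 9 + 7 + 6 + 6 + 5 + 5 + 4 = 126 min.
Lower bound: ⌈126/32⌉ = 4 tape sides.
A packing using 4 tape sides:
  side 1: 28 + 4 = 32
  side 2: 12 + 12 + 7 = 31
  side 3: 11 + 11 + 10 = 32
  side 4: 9 + 6 + 6 + 5 + 5 = 31
This matches the lower bound, so 4 is optimal.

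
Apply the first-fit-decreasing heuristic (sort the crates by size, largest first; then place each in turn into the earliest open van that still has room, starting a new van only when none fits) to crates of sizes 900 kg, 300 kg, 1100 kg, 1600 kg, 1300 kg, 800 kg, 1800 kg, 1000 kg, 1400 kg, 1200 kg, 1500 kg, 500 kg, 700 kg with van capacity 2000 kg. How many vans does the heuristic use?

8

Sorted descending: 1800, 1600, 1500, 1400, 1300, 1200, 1100, 1000, 900, 800, 700, 500, 300.
  1800 → van 1 (new)  [load 1800/2000]
  1600 → van 2 (new)  [load 1600/2000]
  1500 → van 3 (new)  [load 1500/2000]
  1400 → van 4 (new)  [load 1400/2000]
  1300 → van 5 (new)  [load 1300/2000]
  1200 → van 6 (new)  [load 1200/2000]
  1100 → van 7 (new)  [load 1100/2000]
  1000 → van 8 (new)  [load 1000/2000]
  900 → van 7  [load 2000/2000]
  800 → van 6  [load 2000/2000]
  700 → van 5  [load 2000/2000]
  500 → van 3  [load 2000/2000]
  300 → van 2  [load 1900/2000]
8 vans opened.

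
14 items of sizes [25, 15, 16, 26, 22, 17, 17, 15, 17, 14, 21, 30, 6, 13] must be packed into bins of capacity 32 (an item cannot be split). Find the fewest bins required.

Total = 30 + 26 + 25 + 22 + 21 + 17 + 17 + 17 + 16 + 15 + 15 + 14 + 13 + 6 = 254.
Lower bound: ⌈254/32⌉ = 8 bins.
A packing using 9 bins:
  bin 1: 30 = 30
  bin 2: 26 + 6 = 32
  bin 3: 25 = 25
  bin 4: 22 = 22
  bin 5: 21 = 21
  bin 6: 17 + 15 = 32
  bin 7: 17 + 15 = 32
  bin 8: 17 + 14 = 31
  bin 9: 16 + 13 = 29
No arrangement into 8 bins stays within capacity, so 9 is optimal.

9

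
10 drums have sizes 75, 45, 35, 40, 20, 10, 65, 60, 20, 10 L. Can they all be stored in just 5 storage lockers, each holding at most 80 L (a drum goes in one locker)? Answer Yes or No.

Yes

A valid assignment using 5 storage lockers:
  locker 1: 75 = 75
  locker 2: 65 + 10 = 75
  locker 3: 60 + 20 = 80
  locker 4: 45 + 35 = 80
  locker 5: 40 + 20 + 10 = 70
Every load is within 80 L, so 5 storage lockers suffice.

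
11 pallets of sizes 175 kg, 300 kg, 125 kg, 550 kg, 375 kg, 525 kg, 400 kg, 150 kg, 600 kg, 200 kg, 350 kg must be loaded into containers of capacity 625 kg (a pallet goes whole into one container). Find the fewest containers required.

7

Total = 600 + 550 + 525 + 400 + 375 + 350 + 300 + 200 + 175 + 150 + 125 = 3750 kg.
Lower bound: ⌈3750/625⌉ = 6 containers.
A packing using 7 containers:
  container 1: 600 = 600
  container 2: 550 = 550
  container 3: 525 = 525
  container 4: 400 + 200 = 600
  container 5: 375 + 175 = 550
  container 6: 350 + 150 + 125 = 625
  container 7: 300 = 300
No arrangement into 6 containers stays within capacity, so 7 is optimal.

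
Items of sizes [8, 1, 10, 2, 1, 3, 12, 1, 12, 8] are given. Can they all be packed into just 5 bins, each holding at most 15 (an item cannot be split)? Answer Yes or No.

Yes

A valid assignment using 5 bins:
  bin 1: 12 + 3 = 15
  bin 2: 12 + 2 + 1 = 15
  bin 3: 10 + 1 + 1 = 12
  bin 4: 8 = 8
  bin 5: 8 = 8
Every load is within 15, so 5 bins suffice.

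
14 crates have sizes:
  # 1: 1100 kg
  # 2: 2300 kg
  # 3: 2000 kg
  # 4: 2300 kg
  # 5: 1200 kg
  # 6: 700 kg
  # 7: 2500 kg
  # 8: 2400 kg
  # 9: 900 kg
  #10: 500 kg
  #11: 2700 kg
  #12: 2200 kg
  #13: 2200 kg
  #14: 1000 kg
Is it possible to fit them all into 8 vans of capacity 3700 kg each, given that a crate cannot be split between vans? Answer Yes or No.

A valid assignment using 8 vans:
  van 1: 2700 + 1000 = 3700
  van 2: 2500 + 1200 = 3700
  van 3: 2400 + 1100 = 3500
  van 4: 2300 + 900 + 500 = 3700
  van 5: 2300 + 700 = 3000
  van 6: 2200 = 2200
  van 7: 2200 = 2200
  van 8: 2000 = 2000
Every load is within 3700 kg, so 8 vans suffice.

Yes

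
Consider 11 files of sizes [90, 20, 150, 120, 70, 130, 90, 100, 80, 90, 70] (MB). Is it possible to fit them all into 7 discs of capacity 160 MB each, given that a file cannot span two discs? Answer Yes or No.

Total = 1010 MB; ⌈1010/160⌉ = 7.
The bound of 7 does not rule out 7, but exhaustive search shows no assignment into 7 discs of capacity 160 MB exists — the minimum is 8.

No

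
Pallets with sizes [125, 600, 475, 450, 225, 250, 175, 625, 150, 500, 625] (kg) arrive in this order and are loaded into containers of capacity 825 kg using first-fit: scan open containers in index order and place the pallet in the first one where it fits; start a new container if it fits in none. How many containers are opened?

6

  125 → container 1 (new)  [load 125/825]
  600 → container 1  [load 725/825]
  475 → container 2 (new)  [load 475/825]
  450 → container 3 (new)  [load 450/825]
  225 → container 2  [load 700/825]
  250 → container 3  [load 700/825]
  175 → container 4 (new)  [load 175/825]
  625 → container 4  [load 800/825]
  150 → container 5 (new)  [load 150/825]
  500 → container 5  [load 650/825]
  625 → container 6 (new)  [load 625/825]
6 containers opened.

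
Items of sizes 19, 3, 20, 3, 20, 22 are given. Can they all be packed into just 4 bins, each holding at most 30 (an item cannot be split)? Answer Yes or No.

Yes

A valid assignment using 4 bins:
  bin 1: 22 + 3 + 3 = 28
  bin 2: 20 = 20
  bin 3: 20 = 20
  bin 4: 19 = 19
Every load is within 30, so 4 bins suffice.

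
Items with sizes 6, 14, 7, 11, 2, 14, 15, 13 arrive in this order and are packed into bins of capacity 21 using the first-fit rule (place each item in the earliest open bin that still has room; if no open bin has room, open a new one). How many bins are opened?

  6 → bin 1 (new)  [load 6/21]
  14 → bin 1  [load 20/21]
  7 → bin 2 (new)  [load 7/21]
  11 → bin 2  [load 18/21]
  2 → bin 2  [load 20/21]
  14 → bin 3 (new)  [load 14/21]
  15 → bin 4 (new)  [load 15/21]
  13 → bin 5 (new)  [load 13/21]
5 bins opened.

5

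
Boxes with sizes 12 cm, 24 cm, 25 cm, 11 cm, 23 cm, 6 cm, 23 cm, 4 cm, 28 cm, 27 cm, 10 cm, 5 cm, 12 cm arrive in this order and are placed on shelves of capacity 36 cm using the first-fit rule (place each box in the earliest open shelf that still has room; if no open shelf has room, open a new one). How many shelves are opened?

7

  12 → shelf 1 (new)  [load 12/36]
  24 → shelf 1  [load 36/36]
  25 → shelf 2 (new)  [load 25/36]
  11 → shelf 2  [load 36/36]
  23 → shelf 3 (new)  [load 23/36]
  6 → shelf 3  [load 29/36]
  23 → shelf 4 (new)  [load 23/36]
  4 → shelf 3  [load 33/36]
  28 → shelf 5 (new)  [load 28/36]
  27 → shelf 6 (new)  [load 27/36]
  10 → shelf 4  [load 33/36]
  5 → shelf 5  [load 33/36]
  12 → shelf 7 (new)  [load 12/36]
7 shelves opened.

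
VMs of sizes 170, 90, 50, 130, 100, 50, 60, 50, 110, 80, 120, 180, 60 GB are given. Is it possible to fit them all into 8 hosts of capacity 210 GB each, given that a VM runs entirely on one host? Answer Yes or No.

A valid assignment using 7 hosts:
  host 1: 180 = 180
  host 2: 170 = 170
  host 3: 130 + 80 = 210
  host 4: 120 + 90 = 210
  host 5: 110 + 100 = 210
  host 6: 60 + 60 + 50 = 170
  host 7: 50 + 50 = 100
That uses only 7 ≤ 8, so 8 hosts are enough.

Yes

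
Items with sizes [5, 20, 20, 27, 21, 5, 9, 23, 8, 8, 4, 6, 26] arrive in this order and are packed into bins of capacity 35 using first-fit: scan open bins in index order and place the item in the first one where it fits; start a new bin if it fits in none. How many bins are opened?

  5 → bin 1 (new)  [load 5/35]
  20 → bin 1  [load 25/35]
  20 → bin 2 (new)  [load 20/35]
  27 → bin 3 (new)  [load 27/35]
  21 → bin 4 (new)  [load 21/35]
  5 → bin 1  [load 30/35]
  9 → bin 2  [load 29/35]
  23 → bin 5 (new)  [load 23/35]
  8 → bin 3  [load 35/35]
  8 → bin 4  [load 29/35]
  4 → bin 1  [load 34/35]
  6 → bin 2  [load 35/35]
  26 → bin 6 (new)  [load 26/35]
6 bins opened.

6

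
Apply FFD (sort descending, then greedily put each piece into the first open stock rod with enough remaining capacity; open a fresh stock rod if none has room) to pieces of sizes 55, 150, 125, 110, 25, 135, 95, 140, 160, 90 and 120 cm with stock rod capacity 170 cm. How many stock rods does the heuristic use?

9

Sorted descending: 160, 150, 140, 135, 125, 120, 110, 95, 90, 55, 25.
  160 → stock rod 1 (new)  [load 160/170]
  150 → stock rod 2 (new)  [load 150/170]
  140 → stock rod 3 (new)  [load 140/170]
  135 → stock rod 4 (new)  [load 135/170]
  125 → stock rod 5 (new)  [load 125/170]
  120 → stock rod 6 (new)  [load 120/170]
  110 → stock rod 7 (new)  [load 110/170]
  95 → stock rod 8 (new)  [load 95/170]
  90 → stock rod 9 (new)  [load 90/170]
  55 → stock rod 7  [load 165/170]
  25 → stock rod 3  [load 165/170]
9 stock rods opened.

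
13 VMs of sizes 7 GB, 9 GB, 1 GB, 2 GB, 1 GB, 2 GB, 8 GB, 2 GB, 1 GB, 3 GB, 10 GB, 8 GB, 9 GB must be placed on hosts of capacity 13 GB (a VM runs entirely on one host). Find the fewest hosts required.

Total = 10 + 9 + 9 + 8 + 8 + 7 + 3 + 2 + 2 + 2 + 1 + 1 + 1 = 63 GB.
Lower bound: ⌈63/13⌉ = 5 hosts.
Also, 6 VMs each exceed 13/2 GB, and no two of those can share a host, so at least 6 hosts are needed.
A packing using 6 hosts:
  host 1: 10 + 3 = 13
  host 2: 9 + 2 + 2 = 13
  host 3: 9 + 2 + 1 + 1 = 13
  host 4: 8 + 1 = 9
  host 5: 8 = 8
  host 6: 7 = 7
This matches the lower bound, so 6 is optimal.

6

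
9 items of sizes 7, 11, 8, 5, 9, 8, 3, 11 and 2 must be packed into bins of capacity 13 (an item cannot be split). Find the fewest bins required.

Total = 11 + 11 + 9 + 8 + 8 + 7 + 5 + 3 + 2 = 64.
Lower bound: ⌈64/13⌉ = 5 bins.
Also, 6 items each exceed 13/2, and no two of those can share a bin, so at least 6 bins are needed.
A packing using 6 bins:
  bin 1: 11 + 2 = 13
  bin 2: 11 = 11
  bin 3: 9 + 3 = 12
  bin 4: 8 + 5 = 13
  bin 5: 8 = 8
  bin 6: 7 = 7
This matches the lower bound, so 6 is optimal.

6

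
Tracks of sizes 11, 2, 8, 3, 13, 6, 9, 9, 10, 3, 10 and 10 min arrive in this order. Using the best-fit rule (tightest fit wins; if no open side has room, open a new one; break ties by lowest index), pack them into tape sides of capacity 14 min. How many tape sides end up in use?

9

  11 → side 1 (new)  [load 11/14]
  2 → side 1  [load 13/14]
  8 → side 2 (new)  [load 8/14]
  3 → side 2  [load 11/14]
  13 → side 3 (new)  [load 13/14]
  6 → side 4 (new)  [load 6/14]
  9 → side 5 (new)  [load 9/14]
  9 → side 6 (new)  [load 9/14]
  10 → side 7 (new)  [load 10/14]
  3 → side 2  [load 14/14]
  10 → side 8 (new)  [load 10/14]
  10 → side 9 (new)  [load 10/14]
9 tape sides opened.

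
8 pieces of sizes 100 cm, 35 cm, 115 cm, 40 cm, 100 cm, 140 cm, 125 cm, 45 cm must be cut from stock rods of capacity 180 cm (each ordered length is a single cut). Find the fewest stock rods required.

5

Total = 140 + 125 + 115 + 100 + 100 + 45 + 40 + 35 = 700 cm.
Lower bound: ⌈700/180⌉ = 4 stock rods.
Also, 5 pieces each exceed 90 cm, and no two of those can share a stock rod, so at least 5 stock rods are needed.
A packing using 5 stock rods:
  stock rod 1: 140 + 40 = 180
  stock rod 2: 125 + 45 = 170
  stock rod 3: 115 + 35 = 150
  stock rod 4: 100 = 100
  stock rod 5: 100 = 100
This matches the lower bound, so 5 is optimal.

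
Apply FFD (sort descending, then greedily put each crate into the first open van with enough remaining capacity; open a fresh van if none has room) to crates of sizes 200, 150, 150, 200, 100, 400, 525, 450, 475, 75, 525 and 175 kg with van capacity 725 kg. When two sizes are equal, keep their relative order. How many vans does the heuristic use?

5

Sorted descending: 525, 525, 475, 450, 400, 200, 200, 175, 150, 150, 100, 75.
  525 → van 1 (new)  [load 525/725]
  525 → van 2 (new)  [load 525/725]
  475 → van 3 (new)  [load 475/725]
  450 → van 4 (new)  [load 450/725]
  400 → van 5 (new)  [load 400/725]
  200 → van 1  [load 725/725]
  200 → van 2  [load 725/725]
  175 → van 3  [load 650/725]
  150 → van 4  [load 600/725]
  150 → van 5  [load 550/725]
  100 → van 4  [load 700/725]
  75 → van 3  [load 725/725]
5 vans opened.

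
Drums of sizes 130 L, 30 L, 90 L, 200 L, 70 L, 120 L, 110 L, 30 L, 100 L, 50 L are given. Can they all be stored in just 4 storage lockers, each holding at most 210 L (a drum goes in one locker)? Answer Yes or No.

Total = 930 L; ⌈930/210⌉ = 5.
At least 5 storage lockers are required, but only 4 are allowed.

No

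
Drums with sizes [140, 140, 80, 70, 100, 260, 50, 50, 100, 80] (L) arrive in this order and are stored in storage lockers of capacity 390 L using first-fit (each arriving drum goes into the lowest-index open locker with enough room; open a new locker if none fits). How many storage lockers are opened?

  140 → locker 1 (new)  [load 140/390]
  140 → locker 1  [load 280/390]
  80 → locker 1  [load 360/390]
  70 → locker 2 (new)  [load 70/390]
  100 → locker 2  [load 170/390]
  260 → locker 3 (new)  [load 260/390]
  50 → locker 2  [load 220/390]
  50 → locker 2  [load 270/390]
  100 → locker 2  [load 370/390]
  80 → locker 3  [load 340/390]
3 storage lockers opened.

3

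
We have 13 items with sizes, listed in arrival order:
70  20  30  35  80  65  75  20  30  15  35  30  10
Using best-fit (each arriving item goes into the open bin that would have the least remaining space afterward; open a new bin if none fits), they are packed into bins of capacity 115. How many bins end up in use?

5

  70 → bin 1 (new)  [load 70/115]
  20 → bin 1  [load 90/115]
  30 → bin 2 (new)  [load 30/115]
  35 → bin 2  [load 65/115]
  80 → bin 3 (new)  [load 80/115]
  65 → bin 4 (new)  [load 65/115]
  75 → bin 5 (new)  [load 75/115]
  20 → bin 1  [load 110/115]
  30 → bin 3  [load 110/115]
  15 → bin 5  [load 90/115]
  35 → bin 2  [load 100/115]
  30 → bin 4  [load 95/115]
  10 → bin 2  [load 110/115]
5 bins opened.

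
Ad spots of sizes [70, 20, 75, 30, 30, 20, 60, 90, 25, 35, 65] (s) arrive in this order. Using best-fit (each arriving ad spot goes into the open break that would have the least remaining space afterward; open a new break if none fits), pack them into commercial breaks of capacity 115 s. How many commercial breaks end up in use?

  70 → break 1 (new)  [load 70/115]
  20 → break 1  [load 90/115]
  75 → break 2 (new)  [load 75/115]
  30 → break 2  [load 105/115]
  30 → break 3 (new)  [load 30/115]
  20 → break 1  [load 110/115]
  60 → break 3  [load 90/115]
  90 → break 4 (new)  [load 90/115]
  25 → break 3  [load 115/115]
  35 → break 5 (new)  [load 35/115]
  65 → break 5  [load 100/115]
5 commercial breaks opened.

5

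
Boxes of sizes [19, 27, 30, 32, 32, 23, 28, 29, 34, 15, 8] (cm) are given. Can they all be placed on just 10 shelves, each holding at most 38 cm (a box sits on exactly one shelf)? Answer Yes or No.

A valid assignment using 9 shelves:
  shelf 1: 34 = 34
  shelf 2: 32 = 32
  shelf 3: 32 = 32
  shelf 4: 30 + 8 = 38
  shelf 5: 29 = 29
  shelf 6: 28 = 28
  shelf 7: 27 = 27
  shelf 8: 23 + 15 = 38
  shelf 9: 19 = 19
That uses only 9 ≤ 10, so 10 shelves are enough.

Yes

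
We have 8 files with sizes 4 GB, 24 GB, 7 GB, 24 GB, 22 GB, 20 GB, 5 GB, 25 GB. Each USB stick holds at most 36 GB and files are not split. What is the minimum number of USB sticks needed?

5

Total = 25 + 24 + 24 + 22 + 20 + 7 + 5 + 4 = 131 GB.
Lower bound: ⌈131/36⌉ = 4 USB sticks.
Also, 5 files each exceed 18 GB, and no two of those can share a USB stick, so at least 5 USB sticks are needed.
A packing using 5 USB sticks:
  USB stick 1: 25 + 7 + 4 = 36
  USB stick 2: 24 + 5 = 29
  USB stick 3: 24 = 24
  USB stick 4: 22 = 22
  USB stick 5: 20 = 20
This matches the lower bound, so 5 is optimal.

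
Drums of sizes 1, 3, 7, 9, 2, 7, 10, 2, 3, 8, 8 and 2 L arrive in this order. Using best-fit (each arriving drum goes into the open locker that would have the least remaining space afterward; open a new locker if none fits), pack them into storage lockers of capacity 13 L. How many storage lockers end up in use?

6

  1 → locker 1 (new)  [load 1/13]
  3 → locker 1  [load 4/13]
  7 → locker 1  [load 11/13]
  9 → locker 2 (new)  [load 9/13]
  2 → locker 1  [load 13/13]
  7 → locker 3 (new)  [load 7/13]
  10 → locker 4 (new)  [load 10/13]
  2 → locker 4  [load 12/13]
  3 → locker 2  [load 12/13]
  8 → locker 5 (new)  [load 8/13]
  8 → locker 6 (new)  [load 8/13]
  2 → locker 5  [load 10/13]
6 storage lockers opened.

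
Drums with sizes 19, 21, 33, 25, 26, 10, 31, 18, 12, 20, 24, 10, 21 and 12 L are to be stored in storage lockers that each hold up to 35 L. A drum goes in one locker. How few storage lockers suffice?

10

Total = 33 + 31 + 26 + 25 + 24 + 21 + 21 + 20 + 19 + 18 + 12 + 12 + 10 + 10 = 282 L.
Lower bound: ⌈282/35⌉ = 9 storage lockers.
Also, 10 drums each exceed 35/2 L, and no two of those can share a locker, so at least 10 storage lockers are needed.
A packing using 10 storage lockers:
  locker 1: 33 = 33
  locker 2: 31 = 31
  locker 3: 26 = 26
  locker 4: 25 + 10 = 35
  locker 5: 24 + 10 = 34
  locker 6: 21 + 12 = 33
  locker 7: 21 + 12 = 33
  locker 8: 20 = 20
  locker 9: 19 = 19
  locker 10: 18 = 18
This matches the lower bound, so 10 is optimal.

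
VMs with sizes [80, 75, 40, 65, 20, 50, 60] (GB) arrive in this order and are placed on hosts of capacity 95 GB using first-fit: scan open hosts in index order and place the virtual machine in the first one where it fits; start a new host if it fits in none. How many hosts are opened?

5

  80 → host 1 (new)  [load 80/95]
  75 → host 2 (new)  [load 75/95]
  40 → host 3 (new)  [load 40/95]
  65 → host 4 (new)  [load 65/95]
  20 → host 2  [load 95/95]
  50 → host 3  [load 90/95]
  60 → host 5 (new)  [load 60/95]
5 hosts opened.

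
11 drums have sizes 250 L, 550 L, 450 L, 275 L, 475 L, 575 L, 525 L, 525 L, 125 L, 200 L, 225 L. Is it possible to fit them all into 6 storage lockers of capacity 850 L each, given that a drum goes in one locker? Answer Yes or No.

Yes

A valid assignment using 6 storage lockers:
  locker 1: 575 + 275 = 850
  locker 2: 550 + 250 = 800
  locker 3: 525 + 225 = 750
  locker 4: 525 + 200 + 125 = 850
  locker 5: 475 = 475
  locker 6: 450 = 450
Every load is within 850 L, so 6 storage lockers suffice.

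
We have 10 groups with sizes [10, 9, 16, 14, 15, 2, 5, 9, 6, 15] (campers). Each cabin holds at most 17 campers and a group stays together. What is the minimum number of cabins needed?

7

Total = 16 + 15 + 15 + 14 + 10 + 9 + 9 + 6 + 5 + 2 = 101 campers.
Lower bound: ⌈101/17⌉ = 6 cabins.
Also, 7 groups each exceed 17/2 campers, and no two of those can share a cabin, so at least 7 cabins are needed.
A packing using 7 cabins:
  cabin 1: 16 = 16
  cabin 2: 15 + 2 = 17
  cabin 3: 15 = 15
  cabin 4: 14 = 14
  cabin 5: 10 + 6 = 16
  cabin 6: 9 + 5 = 14
  cabin 7: 9 = 9
This matches the lower bound, so 7 is optimal.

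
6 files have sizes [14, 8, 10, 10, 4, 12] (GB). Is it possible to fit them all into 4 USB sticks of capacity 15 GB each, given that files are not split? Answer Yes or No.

No

Total = 58 GB; ⌈58/15⌉ = 4.
5 files each exceed half the capacity and cannot share a USB stick, forcing at least 5 USB sticks.
At least 5 USB sticks are required, but only 4 are allowed.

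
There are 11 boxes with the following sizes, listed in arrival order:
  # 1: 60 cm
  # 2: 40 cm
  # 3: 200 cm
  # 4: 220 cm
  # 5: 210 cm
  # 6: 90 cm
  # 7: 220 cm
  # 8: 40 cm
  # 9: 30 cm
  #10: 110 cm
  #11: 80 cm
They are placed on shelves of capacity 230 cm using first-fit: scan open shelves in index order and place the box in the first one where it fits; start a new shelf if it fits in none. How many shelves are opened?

6

  60 → shelf 1 (new)  [load 60/230]
  40 → shelf 1  [load 100/230]
  200 → shelf 2 (new)  [load 200/230]
  220 → shelf 3 (new)  [load 220/230]
  210 → shelf 4 (new)  [load 210/230]
  90 → shelf 1  [load 190/230]
  220 → shelf 5 (new)  [load 220/230]
  40 → shelf 1  [load 230/230]
  30 → shelf 2  [load 230/230]
  110 → shelf 6 (new)  [load 110/230]
  80 → shelf 6  [load 190/230]
6 shelves opened.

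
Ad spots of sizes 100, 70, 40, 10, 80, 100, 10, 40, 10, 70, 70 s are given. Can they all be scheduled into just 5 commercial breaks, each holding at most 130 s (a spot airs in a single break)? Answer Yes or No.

No

Total = 600 s; ⌈600/130⌉ = 5.
6 ad spots each exceed half the capacity and cannot share a break, forcing at least 6 commercial breaks.
At least 6 commercial breaks are required, but only 5 are allowed.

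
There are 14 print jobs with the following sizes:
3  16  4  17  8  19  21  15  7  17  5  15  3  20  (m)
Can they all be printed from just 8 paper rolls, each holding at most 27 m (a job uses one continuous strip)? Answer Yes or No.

A valid assignment using 8 paper rolls:
  roll 1: 21 + 5 = 26
  roll 2: 20 + 7 = 27
  roll 3: 19 + 8 = 27
  roll 4: 17 + 4 + 3 + 3 = 27
  roll 5: 17 = 17
  roll 6: 16 = 16
  roll 7: 15 = 15
  roll 8: 15 = 15
Every load is within 27 m, so 8 paper rolls suffice.

Yes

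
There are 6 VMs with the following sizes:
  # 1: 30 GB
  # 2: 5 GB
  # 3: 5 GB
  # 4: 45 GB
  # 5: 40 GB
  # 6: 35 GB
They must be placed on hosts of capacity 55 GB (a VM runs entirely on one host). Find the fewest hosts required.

4

Total = 45 + 40 + 35 + 30 + 5 + 5 = 160 GB.
Lower bound: ⌈160/55⌉ = 3 hosts.
Also, 4 VMs each exceed 55/2 GB, and no two of those can share a host, so at least 4 hosts are needed.
A packing using 4 hosts:
  host 1: 45 + 5 + 5 = 55
  host 2: 40 = 40
  host 3: 35 = 35
  host 4: 30 = 30
This matches the lower bound, so 4 is optimal.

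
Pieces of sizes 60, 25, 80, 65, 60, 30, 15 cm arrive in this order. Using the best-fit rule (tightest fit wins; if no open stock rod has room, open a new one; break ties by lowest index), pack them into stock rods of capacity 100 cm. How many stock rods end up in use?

  60 → stock rod 1 (new)  [load 60/100]
  25 → stock rod 1  [load 85/100]
  80 → stock rod 2 (new)  [load 80/100]
  65 → stock rod 3 (new)  [load 65/100]
  60 → stock rod 4 (new)  [load 60/100]
  30 → stock rod 3  [load 95/100]
  15 → stock rod 1  [load 100/100]
4 stock rods opened.

4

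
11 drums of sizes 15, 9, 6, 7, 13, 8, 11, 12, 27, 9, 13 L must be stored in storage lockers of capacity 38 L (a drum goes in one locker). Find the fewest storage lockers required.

4

Total = 27 + 15 + 13 + 13 + 12 + 11 + 9 + 9 + 8 + 7 + 6 = 130 L.
Lower bound: ⌈130/38⌉ = 4 storage lockers.
A packing using 4 storage lockers:
  locker 1: 27 + 11 = 38
  locker 2: 15 + 13 + 9 = 37
  locker 3: 13 + 12 + 9 = 34
  locker 4: 8 + 7 + 6 = 21
This matches the lower bound, so 4 is optimal.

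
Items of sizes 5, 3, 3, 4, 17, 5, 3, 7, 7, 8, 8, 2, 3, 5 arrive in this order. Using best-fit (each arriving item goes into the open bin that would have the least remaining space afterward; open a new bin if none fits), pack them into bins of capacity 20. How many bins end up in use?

  5 → bin 1 (new)  [load 5/20]
  3 → bin 1  [load 8/20]
  3 → bin 1  [load 11/20]
  4 → bin 1  [load 15/20]
  17 → bin 2 (new)  [load 17/20]
  5 → bin 1  [load 20/20]
  3 → bin 2  [load 20/20]
  7 → bin 3 (new)  [load 7/20]
  7 → bin 3  [load 14/20]
  8 → bin 4 (new)  [load 8/20]
  8 → bin 4  [load 16/20]
  2 → bin 4  [load 18/20]
  3 → bin 3  [load 17/20]
  5 → bin 5 (new)  [load 5/20]
5 bins opened.

5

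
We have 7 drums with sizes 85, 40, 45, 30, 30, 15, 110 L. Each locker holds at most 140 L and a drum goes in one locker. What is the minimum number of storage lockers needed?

3

Total = 110 + 85 + 45 + 40 + 30 + 30 + 15 = 355 L.
Lower bound: ⌈355/140⌉ = 3 storage lockers.
A packing using 3 storage lockers:
  locker 1: 110 + 30 = 140
  locker 2: 85 + 45 = 130
  locker 3: 40 + 30 + 15 = 85
This matches the lower bound, so 3 is optimal.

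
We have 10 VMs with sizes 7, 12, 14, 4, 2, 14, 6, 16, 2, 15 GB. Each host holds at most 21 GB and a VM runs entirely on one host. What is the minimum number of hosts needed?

Total = 16 + 15 + 14 + 14 + 12 + 7 + 6 + 4 + 2 + 2 = 92 GB.
Lower bound: ⌈92/21⌉ = 5 hosts.
A packing using 5 hosts:
  host 1: 16 + 4 = 20
  host 2: 15 + 6 = 21
  host 3: 14 + 7 = 21
  host 4: 14 + 2 + 2 = 18
  host 5: 12 = 12
This matches the lower bound, so 5 is optimal.

5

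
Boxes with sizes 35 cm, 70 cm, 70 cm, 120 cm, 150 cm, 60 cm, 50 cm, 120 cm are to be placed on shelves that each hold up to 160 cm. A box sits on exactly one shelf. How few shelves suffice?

Total = 150 + 120 + 120 + 70 + 70 + 60 + 50 + 35 = 675 cm.
Lower bound: ⌈675/160⌉ = 5 shelves.
A packing using 5 shelves:
  shelf 1: 150 = 150
  shelf 2: 120 + 35 = 155
  shelf 3: 120 = 120
  shelf 4: 70 + 70 = 140
  shelf 5: 60 + 50 = 110
This matches the lower bound, so 5 is optimal.

5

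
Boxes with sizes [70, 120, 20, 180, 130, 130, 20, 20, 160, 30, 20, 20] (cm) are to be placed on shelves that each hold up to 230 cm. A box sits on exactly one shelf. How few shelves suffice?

5

Total = 180 + 160 + 130 + 130 + 120 + 70 + 30 + 20 + 20 + 20 + 20 + 20 = 920 cm.
Lower bound: ⌈920/230⌉ = 4 shelves.
Also, 5 boxes each exceed 115 cm, and no two of those can share a shelf, so at least 5 shelves are needed.
A packing using 5 shelves:
  shelf 1: 180 + 30 + 20 = 230
  shelf 2: 160 + 70 = 230
  shelf 3: 130 + 20 + 20 + 20 + 20 = 210
  shelf 4: 130 = 130
  shelf 5: 120 = 120
This matches the lower bound, so 5 is optimal.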